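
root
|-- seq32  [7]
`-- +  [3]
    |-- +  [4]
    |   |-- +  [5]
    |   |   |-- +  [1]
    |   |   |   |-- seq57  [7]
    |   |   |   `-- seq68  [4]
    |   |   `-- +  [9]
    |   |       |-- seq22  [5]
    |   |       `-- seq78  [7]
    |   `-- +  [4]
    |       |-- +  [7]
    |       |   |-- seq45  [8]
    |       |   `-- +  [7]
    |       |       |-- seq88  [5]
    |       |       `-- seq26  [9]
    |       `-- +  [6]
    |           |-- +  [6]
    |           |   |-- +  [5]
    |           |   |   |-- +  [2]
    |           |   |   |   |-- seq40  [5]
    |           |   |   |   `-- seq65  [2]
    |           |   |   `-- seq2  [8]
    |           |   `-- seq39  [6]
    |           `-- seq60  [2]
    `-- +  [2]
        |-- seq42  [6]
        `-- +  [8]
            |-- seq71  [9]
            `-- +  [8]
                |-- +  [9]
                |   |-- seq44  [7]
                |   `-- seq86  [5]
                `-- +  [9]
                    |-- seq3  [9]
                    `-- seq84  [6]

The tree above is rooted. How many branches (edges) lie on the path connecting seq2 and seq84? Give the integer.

11

The MRCA of seq2 and seq84 is the node subtending ((((seq57,seq68),(seq22,seq78)),((seq45,(seq88,seq26)),((((seq40,seq65),seq2),seq39),seq60))),(seq42,(seq71,((seq44,seq86),(seq3,seq84))))).
From seq2 up to that node: 6 branches. From seq84 up to the same node: 5 branches. Total: 6 + 5 = 11.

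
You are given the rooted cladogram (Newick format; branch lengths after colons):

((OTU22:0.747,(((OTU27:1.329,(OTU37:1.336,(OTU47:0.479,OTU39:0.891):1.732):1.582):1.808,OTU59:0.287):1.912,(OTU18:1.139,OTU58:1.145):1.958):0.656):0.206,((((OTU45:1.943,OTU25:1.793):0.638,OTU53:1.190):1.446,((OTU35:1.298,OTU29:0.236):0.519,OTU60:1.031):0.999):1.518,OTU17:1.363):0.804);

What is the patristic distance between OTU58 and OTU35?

9.103

The path runs OTU58 → … → MRCA → … → OTU35; the MRCA is the root of the tree.
Branch lengths along that path: 1.145 + 1.958 + 0.656 + 0.206 + 0.804 + 1.518 + 0.999 + 0.519 + 1.298 = 9.103.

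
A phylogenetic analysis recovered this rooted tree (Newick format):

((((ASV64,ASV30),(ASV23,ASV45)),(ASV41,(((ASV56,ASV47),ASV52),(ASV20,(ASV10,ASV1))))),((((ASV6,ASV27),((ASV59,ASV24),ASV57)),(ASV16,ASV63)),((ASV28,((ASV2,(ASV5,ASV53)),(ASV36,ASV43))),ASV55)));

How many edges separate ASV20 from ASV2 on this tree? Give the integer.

11

The MRCA of ASV20 and ASV2 is the root of the tree.
From ASV20 up to that node: 5 branches. From ASV2 up to the same node: 6 branches. Total: 5 + 6 = 11.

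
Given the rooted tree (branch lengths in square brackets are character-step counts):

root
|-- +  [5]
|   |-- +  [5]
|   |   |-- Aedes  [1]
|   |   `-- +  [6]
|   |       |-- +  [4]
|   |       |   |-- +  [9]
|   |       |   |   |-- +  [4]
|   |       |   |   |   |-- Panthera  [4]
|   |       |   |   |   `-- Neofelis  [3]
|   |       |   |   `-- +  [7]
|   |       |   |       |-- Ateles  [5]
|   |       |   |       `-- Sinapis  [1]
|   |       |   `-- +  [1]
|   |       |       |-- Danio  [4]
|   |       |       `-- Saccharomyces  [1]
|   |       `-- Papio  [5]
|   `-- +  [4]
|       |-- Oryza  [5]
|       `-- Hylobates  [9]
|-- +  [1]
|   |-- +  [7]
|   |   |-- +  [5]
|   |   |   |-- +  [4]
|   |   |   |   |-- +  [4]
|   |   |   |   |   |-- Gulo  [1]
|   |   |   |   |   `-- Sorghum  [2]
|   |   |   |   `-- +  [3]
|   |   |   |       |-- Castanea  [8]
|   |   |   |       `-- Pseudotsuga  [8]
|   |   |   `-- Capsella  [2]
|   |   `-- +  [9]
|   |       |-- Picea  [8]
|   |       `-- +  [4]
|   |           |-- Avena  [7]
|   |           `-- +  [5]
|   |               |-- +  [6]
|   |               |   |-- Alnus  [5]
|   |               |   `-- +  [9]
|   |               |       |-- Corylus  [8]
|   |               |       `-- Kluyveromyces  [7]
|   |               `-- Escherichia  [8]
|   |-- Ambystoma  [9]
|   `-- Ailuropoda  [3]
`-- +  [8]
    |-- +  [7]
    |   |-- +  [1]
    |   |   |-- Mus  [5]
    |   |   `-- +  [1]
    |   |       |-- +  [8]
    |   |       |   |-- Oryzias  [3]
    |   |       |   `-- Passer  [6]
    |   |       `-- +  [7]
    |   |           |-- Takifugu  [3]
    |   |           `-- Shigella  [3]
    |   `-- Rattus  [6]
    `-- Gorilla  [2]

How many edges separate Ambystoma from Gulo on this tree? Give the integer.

6

The MRCA of Ambystoma and Gulo is the node subtending (((((Gulo,Sorghum),(Castanea,Pseudotsuga)),Capsella),(Picea,(Avena,((Alnus,(Corylus,Kluyveromyces)),Escherichia)))),Ambystoma,Ailuropoda).
From Ambystoma up to that node: 1 branch. From Gulo up to the same node: 5 branches. Total: 1 + 5 = 6.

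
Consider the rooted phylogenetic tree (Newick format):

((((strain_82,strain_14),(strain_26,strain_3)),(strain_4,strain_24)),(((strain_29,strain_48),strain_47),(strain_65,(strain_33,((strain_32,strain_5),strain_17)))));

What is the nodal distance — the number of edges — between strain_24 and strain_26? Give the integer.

The MRCA of strain_24 and strain_26 is the node subtending (((strain_82,strain_14),(strain_26,strain_3)),(strain_4,strain_24)).
From strain_24 up to that node: 2 branches. From strain_26 up to the same node: 3 branches. Total: 2 + 3 = 5.

5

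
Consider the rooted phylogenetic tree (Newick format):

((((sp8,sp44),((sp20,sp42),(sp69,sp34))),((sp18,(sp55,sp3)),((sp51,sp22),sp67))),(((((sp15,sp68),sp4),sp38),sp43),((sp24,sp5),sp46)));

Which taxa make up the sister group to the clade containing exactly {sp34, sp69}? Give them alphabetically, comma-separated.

sp20, sp42

The clade containing exactly {sp34, sp69} attaches to the tree at the node subtending ((sp20,sp42),(sp69,sp34)).
The other lineage descending from that same node — the sister group — is (sp20,sp42); its 2 tips in alphabetical order are the answer.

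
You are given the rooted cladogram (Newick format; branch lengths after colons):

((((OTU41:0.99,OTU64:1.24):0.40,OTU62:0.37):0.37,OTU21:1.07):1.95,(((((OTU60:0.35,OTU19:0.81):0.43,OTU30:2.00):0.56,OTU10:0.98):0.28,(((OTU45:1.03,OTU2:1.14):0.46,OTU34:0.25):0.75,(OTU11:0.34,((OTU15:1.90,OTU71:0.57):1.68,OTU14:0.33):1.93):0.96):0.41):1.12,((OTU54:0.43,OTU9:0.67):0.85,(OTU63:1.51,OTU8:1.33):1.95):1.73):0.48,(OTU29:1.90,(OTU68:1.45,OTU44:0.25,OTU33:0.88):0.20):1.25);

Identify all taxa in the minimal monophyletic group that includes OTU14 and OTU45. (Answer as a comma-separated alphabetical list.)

OTU11, OTU14, OTU15, OTU2, OTU34, OTU45, OTU71

Tracing OTU14: it sits inside ((OTU15,OTU71),OTU14).
Tracing OTU45: it sits inside (OTU45,OTU2).
The smallest clade enclosing both is (((OTU45,OTU2),OTU34),(OTU11,((OTU15,OTU71),OTU14))); the answer is its 7 terminal taxa in alphabetical order.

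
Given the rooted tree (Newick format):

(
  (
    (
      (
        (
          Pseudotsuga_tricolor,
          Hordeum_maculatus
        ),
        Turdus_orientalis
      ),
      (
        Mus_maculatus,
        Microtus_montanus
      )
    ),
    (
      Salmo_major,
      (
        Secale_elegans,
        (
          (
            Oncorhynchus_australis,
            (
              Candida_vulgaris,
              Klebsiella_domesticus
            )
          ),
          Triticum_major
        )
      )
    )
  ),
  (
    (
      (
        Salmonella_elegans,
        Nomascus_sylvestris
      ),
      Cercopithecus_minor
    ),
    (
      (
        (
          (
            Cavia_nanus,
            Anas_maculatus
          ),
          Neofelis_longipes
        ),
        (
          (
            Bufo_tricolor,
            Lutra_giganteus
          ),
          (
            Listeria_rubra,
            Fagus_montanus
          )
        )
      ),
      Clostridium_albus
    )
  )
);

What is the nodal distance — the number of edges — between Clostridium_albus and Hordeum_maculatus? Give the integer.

8

The MRCA of Clostridium_albus and Hordeum_maculatus is the root of the tree.
From Clostridium_albus up to that node: 3 branches. From Hordeum_maculatus up to the same node: 5 branches. Total: 3 + 5 = 8.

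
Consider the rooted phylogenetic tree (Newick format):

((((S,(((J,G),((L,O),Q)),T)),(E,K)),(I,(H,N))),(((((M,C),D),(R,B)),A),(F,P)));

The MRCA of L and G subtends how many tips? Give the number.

The MRCA of L and G is the node subtending ((J,G),((L,O),Q)).
That clade contains 5 terminal taxa: G, J, L, O, Q.

5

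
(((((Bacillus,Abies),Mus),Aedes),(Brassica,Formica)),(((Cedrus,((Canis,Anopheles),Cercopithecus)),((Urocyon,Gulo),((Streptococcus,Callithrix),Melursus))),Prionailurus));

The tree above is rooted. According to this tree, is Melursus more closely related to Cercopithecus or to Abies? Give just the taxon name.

The MRCA of Melursus and Cercopithecus subtends ((Cedrus,((Canis,Anopheles),Cercopithecus)),((Urocyon,Gulo),((Streptococcus,Callithrix),Melursus))) (9 taxa).
The MRCA of Melursus and Abies is the root, subtending the entire tree (16 taxa).
The first is nested inside the second, so Melursus shares a more recent common ancestor with Cercopithecus.

Cercopithecus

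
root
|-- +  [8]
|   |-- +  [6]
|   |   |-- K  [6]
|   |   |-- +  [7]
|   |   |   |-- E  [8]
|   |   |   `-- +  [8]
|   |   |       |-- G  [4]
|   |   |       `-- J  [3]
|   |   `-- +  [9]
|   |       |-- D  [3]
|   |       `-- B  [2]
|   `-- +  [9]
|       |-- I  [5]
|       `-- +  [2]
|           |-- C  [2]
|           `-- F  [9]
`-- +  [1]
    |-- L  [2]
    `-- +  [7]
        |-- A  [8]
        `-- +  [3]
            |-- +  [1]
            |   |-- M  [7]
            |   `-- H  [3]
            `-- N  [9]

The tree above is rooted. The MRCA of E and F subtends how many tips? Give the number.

The MRCA of E and F is the node subtending ((K,(E,(G,J)),(D,B)),(I,(C,F))).
That clade contains 9 terminal taxa: B, C, D, E, F, G, I, J, K.

9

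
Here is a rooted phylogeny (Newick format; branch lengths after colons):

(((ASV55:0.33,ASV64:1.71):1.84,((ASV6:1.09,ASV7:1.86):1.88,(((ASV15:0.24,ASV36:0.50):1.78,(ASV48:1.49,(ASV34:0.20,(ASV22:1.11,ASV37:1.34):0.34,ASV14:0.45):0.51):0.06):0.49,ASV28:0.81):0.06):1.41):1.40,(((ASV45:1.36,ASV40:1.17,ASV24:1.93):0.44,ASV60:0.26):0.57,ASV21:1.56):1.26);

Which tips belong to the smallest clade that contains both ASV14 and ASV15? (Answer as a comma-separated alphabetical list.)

ASV14, ASV15, ASV22, ASV34, ASV36, ASV37, ASV48

Tracing ASV14: it sits inside (ASV34,(ASV22,ASV37),ASV14).
Tracing ASV15: it sits inside (ASV15,ASV36).
The smallest clade enclosing both is ((ASV15,ASV36),(ASV48,(ASV34,(ASV22,ASV37),ASV14))); the answer is its 7 terminal taxa in alphabetical order.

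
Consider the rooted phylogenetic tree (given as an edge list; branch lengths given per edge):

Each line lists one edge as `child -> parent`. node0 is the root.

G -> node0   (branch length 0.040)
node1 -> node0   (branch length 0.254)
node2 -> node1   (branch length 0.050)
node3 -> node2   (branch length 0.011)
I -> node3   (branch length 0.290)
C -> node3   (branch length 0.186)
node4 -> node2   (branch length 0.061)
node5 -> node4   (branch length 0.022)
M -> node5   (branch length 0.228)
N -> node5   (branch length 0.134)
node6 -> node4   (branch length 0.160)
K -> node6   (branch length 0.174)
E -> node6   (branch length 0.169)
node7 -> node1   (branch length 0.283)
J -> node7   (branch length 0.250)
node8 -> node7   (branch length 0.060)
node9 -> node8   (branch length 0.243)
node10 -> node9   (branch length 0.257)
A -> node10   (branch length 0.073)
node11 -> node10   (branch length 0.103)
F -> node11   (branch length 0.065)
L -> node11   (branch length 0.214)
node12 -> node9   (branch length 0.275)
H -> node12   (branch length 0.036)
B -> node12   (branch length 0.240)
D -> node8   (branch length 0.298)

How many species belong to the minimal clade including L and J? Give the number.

The MRCA of L and J is the node subtending (J,(((A,(F,L)),(H,B)),D)).
That clade contains 7 terminal taxa: A, B, D, F, H, J, L.

7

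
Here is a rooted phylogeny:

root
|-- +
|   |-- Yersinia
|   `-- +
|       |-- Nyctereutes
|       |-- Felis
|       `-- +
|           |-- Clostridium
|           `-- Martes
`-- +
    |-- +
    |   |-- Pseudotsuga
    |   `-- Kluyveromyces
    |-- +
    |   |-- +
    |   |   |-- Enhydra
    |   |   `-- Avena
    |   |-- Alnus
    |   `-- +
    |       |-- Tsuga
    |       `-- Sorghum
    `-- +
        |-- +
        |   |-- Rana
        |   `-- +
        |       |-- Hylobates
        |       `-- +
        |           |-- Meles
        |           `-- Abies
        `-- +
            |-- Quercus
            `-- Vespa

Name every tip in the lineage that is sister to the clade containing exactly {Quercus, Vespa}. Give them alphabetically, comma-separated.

The clade containing exactly {Quercus, Vespa} attaches to the tree at the node subtending ((Rana,(Hylobates,(Meles,Abies))),(Quercus,Vespa)).
The other lineage descending from that same node — the sister group — is (Rana,(Hylobates,(Meles,Abies))); its 4 tips in alphabetical order are the answer.

Abies, Hylobates, Meles, Rana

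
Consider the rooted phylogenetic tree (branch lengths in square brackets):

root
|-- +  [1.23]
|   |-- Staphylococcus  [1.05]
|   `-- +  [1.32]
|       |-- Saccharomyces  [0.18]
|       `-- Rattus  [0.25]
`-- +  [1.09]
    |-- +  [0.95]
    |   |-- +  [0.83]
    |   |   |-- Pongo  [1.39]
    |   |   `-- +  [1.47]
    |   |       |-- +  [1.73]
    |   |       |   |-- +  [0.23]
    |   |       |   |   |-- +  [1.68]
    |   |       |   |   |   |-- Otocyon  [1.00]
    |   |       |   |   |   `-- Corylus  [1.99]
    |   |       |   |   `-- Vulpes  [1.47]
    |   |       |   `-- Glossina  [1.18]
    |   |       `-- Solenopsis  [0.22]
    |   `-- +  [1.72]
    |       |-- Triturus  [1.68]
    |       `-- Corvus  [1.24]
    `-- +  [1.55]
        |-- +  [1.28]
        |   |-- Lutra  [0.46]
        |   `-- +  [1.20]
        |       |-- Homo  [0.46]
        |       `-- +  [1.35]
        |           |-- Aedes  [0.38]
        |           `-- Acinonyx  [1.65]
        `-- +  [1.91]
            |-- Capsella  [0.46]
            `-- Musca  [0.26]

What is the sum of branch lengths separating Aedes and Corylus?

The path runs Aedes → … → MRCA → … → Corylus; the MRCA is the node subtending (((Pongo,((((Otocyon,Corylus),Vulpes),Glossina),Solenopsis)),(Triturus,Corvus)),((Lutra,(Homo,(Aedes,Acinonyx))),(Capsella,Musca))).
Branch lengths along that path: 0.38 + 1.35 + 1.20 + 1.28 + 1.55 + 0.95 + 0.83 + 1.47 + 1.73 + 0.23 + 1.68 + 1.99 = 14.64.

14.64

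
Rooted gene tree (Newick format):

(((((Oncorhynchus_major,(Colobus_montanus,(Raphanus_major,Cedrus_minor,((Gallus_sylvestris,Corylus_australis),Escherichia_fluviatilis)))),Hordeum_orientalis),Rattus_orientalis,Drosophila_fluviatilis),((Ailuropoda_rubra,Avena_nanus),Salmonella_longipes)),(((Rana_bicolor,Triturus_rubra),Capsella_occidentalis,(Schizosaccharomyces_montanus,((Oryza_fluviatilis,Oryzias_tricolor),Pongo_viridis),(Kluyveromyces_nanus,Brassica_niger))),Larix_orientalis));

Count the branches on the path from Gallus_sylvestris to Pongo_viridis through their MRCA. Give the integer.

The MRCA of Gallus_sylvestris and Pongo_viridis is the root of the tree.
From Gallus_sylvestris up to that node: 9 branches. From Pongo_viridis up to the same node: 5 branches. Total: 9 + 5 = 14.

14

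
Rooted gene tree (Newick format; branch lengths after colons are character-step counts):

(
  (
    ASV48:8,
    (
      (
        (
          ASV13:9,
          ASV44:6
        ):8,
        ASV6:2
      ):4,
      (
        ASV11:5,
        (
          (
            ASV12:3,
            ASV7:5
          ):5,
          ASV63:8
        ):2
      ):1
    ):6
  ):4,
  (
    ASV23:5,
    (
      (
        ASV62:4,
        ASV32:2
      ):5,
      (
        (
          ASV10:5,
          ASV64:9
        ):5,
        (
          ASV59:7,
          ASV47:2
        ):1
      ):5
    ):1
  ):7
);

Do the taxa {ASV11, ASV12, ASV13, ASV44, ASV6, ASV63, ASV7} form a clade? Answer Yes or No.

Yes

The most recent common ancestor of these taxa subtends (((ASV13,ASV44),ASV6),(ASV11,((ASV12,ASV7),ASV63))).
That clade has exactly 7 tips — every listed taxon and nothing else — so the group is monophyletic.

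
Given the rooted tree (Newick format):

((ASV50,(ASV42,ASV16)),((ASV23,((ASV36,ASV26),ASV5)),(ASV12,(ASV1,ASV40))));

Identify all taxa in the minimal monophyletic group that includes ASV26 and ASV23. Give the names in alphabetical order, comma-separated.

Tracing ASV26: it sits inside (ASV36,ASV26).
Tracing ASV23: it sits inside (ASV23,((ASV36,ASV26),ASV5)).
The smallest clade enclosing both is (ASV23,((ASV36,ASV26),ASV5)); the answer is its 4 terminal taxa in alphabetical order.

ASV23, ASV26, ASV36, ASV5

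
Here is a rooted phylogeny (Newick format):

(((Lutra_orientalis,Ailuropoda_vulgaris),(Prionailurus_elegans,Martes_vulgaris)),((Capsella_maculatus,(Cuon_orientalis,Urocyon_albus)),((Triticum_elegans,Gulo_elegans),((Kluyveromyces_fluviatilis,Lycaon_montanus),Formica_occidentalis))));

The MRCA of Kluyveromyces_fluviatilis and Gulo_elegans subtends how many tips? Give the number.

The MRCA of Kluyveromyces_fluviatilis and Gulo_elegans is the node subtending ((Triticum_elegans,Gulo_elegans),((Kluyveromyces_fluviatilis,Lycaon_montanus),Formica_occidentalis)).
That clade contains 5 terminal taxa: Formica_occidentalis, Gulo_elegans, Kluyveromyces_fluviatilis, Lycaon_montanus, Triticum_elegans.

5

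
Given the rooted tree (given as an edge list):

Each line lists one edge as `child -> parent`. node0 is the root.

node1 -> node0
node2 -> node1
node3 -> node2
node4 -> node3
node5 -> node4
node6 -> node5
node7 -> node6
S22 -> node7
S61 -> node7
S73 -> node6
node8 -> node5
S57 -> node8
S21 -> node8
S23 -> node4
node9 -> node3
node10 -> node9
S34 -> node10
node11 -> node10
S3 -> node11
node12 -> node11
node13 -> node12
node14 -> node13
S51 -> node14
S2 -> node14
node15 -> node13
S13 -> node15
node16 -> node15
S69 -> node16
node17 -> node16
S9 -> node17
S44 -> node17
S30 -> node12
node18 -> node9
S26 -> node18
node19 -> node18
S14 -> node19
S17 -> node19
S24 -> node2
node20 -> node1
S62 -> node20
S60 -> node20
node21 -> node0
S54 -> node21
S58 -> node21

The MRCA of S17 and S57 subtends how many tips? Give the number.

18

The MRCA of S17 and S57 is the node subtending (((((S22,S61),S73),(S57,S21)),S23),((S34,(S3,(((S51,S2),(S13,(S69,(S9,S44)))),S30))),(S26,(S14,S17)))).
That clade contains 18 terminal taxa: S13, S14, S17, S2, S21, S22, S23, S26, S3, S30, S34, S44, S51, S57, S61, S69, S73, S9.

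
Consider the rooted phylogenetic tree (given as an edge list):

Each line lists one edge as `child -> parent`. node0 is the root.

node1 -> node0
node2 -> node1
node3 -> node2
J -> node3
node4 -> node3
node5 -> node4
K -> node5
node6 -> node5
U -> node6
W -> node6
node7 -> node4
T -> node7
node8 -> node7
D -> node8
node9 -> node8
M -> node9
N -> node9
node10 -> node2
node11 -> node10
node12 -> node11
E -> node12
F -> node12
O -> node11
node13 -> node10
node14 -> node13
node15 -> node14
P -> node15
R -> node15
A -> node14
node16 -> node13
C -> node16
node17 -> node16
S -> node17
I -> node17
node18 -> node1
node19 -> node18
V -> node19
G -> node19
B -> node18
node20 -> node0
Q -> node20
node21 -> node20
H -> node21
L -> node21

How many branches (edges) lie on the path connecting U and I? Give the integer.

10

The MRCA of U and I is the node subtending ((J,((K,(U,W)),(T,(D,(M,N))))),(((E,F),O),(((P,R),A),(C,(S,I))))).
From U up to that node: 5 branches. From I up to the same node: 5 branches. Total: 5 + 5 = 10.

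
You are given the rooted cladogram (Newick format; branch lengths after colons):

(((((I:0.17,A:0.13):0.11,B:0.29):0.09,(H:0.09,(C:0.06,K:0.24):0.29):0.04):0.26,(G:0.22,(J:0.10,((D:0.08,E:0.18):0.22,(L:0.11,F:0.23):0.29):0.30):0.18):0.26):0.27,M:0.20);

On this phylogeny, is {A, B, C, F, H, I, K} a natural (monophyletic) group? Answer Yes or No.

No

The MRCA of the listed taxa subtends ((((I,A),B),(H,(C,K))),(G,(J,((D,E),(L,F))))).
That clade also contains D, E, G, J, L, which are not in the proposed group, so the group is not monophyletic.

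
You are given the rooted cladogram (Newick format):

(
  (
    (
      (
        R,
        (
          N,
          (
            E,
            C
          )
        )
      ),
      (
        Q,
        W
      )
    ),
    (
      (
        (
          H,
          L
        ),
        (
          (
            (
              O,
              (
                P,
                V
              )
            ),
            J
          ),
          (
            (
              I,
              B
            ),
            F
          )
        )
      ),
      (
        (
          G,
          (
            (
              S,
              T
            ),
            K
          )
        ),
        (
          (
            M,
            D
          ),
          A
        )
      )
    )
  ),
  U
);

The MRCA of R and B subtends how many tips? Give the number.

22

The MRCA of R and B is the node subtending (((R,(N,(E,C))),(Q,W)),(((H,L),(((O,(P,V)),J),((I,B),F))),((G,((S,T),K)),((M,D),A)))).
That clade contains 22 terminal taxa: A, B, C, D, E, F, G, H, I, J, K, L, M, N, O, P, Q, R, S, T, V, W.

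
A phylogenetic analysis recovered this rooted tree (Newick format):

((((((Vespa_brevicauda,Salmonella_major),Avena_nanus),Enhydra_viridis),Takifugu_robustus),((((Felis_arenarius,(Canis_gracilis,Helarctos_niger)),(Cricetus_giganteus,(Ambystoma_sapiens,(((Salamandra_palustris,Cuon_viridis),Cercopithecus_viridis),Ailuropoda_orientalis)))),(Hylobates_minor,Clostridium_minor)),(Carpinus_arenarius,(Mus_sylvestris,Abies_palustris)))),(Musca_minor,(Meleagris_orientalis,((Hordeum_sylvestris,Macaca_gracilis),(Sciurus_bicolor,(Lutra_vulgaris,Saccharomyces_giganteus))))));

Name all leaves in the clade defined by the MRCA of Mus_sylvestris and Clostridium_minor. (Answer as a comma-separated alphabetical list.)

Abies_palustris, Ailuropoda_orientalis, Ambystoma_sapiens, Canis_gracilis, Carpinus_arenarius, Cercopithecus_viridis, Clostridium_minor, Cricetus_giganteus, Cuon_viridis, Felis_arenarius, Helarctos_niger, Hylobates_minor, Mus_sylvestris, Salamandra_palustris

Tracing Mus_sylvestris: it sits inside (Mus_sylvestris,Abies_palustris).
Tracing Clostridium_minor: it sits inside (Hylobates_minor,Clostridium_minor).
The smallest clade enclosing both is ((((Felis_arenarius,(Canis_gracilis,Helarctos_niger)),(Cricetus_giganteus,(Ambystoma_sapiens,(((Salamandra_palustris,Cuon_viridis),Cercopithecus_viridis),Ailuropoda_orientalis)))),(Hylobates_minor,Clostridium_minor)),(Carpinus_arenarius,(Mus_sylvestris,Abies_palustris))); the answer is its 14 terminal taxa in alphabetical order.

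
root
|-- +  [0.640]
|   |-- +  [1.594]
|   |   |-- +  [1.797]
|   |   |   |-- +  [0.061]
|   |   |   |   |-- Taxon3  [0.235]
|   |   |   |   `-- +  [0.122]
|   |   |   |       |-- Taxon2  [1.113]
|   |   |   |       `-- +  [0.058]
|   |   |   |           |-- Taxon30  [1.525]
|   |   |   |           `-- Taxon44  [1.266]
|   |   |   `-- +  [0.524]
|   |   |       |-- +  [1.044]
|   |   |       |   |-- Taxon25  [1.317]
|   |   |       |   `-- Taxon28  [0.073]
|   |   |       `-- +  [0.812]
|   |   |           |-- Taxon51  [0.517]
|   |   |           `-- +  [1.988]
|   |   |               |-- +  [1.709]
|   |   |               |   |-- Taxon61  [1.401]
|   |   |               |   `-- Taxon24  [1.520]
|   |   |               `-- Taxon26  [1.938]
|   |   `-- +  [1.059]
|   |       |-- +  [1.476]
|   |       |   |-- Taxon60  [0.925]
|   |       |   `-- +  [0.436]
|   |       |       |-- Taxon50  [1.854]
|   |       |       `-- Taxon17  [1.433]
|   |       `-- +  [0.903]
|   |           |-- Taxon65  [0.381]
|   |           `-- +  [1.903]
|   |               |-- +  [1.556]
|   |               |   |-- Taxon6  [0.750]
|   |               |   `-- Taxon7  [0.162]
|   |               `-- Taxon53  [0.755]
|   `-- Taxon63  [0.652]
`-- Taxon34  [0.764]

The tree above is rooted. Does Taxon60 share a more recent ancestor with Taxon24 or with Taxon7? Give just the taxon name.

Taxon7

The MRCA of Taxon60 and Taxon7 subtends ((Taxon60,(Taxon50,Taxon17)),(Taxon65,((Taxon6,Taxon7),Taxon53))) (7 taxa).
The MRCA of Taxon60 and Taxon24 subtends (((Taxon3,(Taxon2,(Taxon30,Taxon44))),((Taxon25,Taxon28),(Taxon51,((Taxon61,Taxon24),Taxon26)))),((Taxon60,(Taxon50,Taxon17)),(Taxon65,((Taxon6,Taxon7),Taxon53)))) (17 taxa).
The first is nested inside the second, so Taxon60 shares a more recent common ancestor with Taxon7.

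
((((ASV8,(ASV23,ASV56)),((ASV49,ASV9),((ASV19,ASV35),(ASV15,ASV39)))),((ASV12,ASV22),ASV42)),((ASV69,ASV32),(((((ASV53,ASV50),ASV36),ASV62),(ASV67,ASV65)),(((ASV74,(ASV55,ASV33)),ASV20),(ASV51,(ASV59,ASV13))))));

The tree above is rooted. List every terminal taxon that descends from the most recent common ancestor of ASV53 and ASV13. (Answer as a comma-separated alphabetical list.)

Tracing ASV53: it sits inside (ASV53,ASV50).
Tracing ASV13: it sits inside (ASV59,ASV13).
The smallest clade enclosing both is (((((ASV53,ASV50),ASV36),ASV62),(ASV67,ASV65)),(((ASV74,(ASV55,ASV33)),ASV20),(ASV51,(ASV59,ASV13)))); the answer is its 13 terminal taxa in alphabetical order.

ASV13, ASV20, ASV33, ASV36, ASV50, ASV51, ASV53, ASV55, ASV59, ASV62, ASV65, ASV67, ASV74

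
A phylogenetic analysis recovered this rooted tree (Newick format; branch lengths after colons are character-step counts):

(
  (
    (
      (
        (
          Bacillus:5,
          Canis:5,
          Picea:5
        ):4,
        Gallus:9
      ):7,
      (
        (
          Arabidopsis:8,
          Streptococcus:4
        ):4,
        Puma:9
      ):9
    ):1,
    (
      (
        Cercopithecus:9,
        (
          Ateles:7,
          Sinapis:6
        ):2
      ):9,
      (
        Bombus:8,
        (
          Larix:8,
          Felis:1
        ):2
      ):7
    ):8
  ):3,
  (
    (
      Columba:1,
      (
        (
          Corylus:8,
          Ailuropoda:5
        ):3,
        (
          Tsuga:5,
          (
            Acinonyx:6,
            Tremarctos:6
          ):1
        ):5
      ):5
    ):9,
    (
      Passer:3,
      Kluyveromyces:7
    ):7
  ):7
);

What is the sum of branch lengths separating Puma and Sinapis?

The path runs Puma → … → MRCA → … → Sinapis; the MRCA is the node subtending ((((Bacillus,Canis,Picea),Gallus),((Arabidopsis,Streptococcus),Puma)),((Cercopithecus,(Ateles,Sinapis)),(Bombus,(Larix,Felis)))).
Branch lengths along that path: 9 + 9 + 1 + 8 + 9 + 2 + 6 = 44.

44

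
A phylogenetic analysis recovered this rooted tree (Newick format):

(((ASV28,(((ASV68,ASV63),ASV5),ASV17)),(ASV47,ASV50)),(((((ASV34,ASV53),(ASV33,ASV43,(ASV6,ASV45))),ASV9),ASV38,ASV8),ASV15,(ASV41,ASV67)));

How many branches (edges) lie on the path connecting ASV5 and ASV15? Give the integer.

7

The MRCA of ASV5 and ASV15 is the root of the tree.
From ASV5 up to that node: 5 branches. From ASV15 up to the same node: 2 branches. Total: 5 + 2 = 7.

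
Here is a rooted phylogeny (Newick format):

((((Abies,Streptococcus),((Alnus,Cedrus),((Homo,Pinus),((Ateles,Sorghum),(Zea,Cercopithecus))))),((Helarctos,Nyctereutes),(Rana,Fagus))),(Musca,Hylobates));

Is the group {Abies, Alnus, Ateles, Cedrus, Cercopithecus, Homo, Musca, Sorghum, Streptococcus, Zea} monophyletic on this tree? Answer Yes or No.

The MRCA of the listed taxa is the root, so the smallest clade containing them is the whole tree.
That clade also contains Fagus, Helarctos, Hylobates, Nyctereutes, Pinus, Rana, which are not in the proposed group, so the group is not monophyletic.

No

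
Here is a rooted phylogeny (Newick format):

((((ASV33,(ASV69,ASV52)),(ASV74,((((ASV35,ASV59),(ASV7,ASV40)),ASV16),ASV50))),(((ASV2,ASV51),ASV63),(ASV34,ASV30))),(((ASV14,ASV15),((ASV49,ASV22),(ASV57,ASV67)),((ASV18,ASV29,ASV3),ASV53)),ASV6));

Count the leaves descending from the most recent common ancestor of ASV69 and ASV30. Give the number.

The MRCA of ASV69 and ASV30 is the node subtending (((ASV33,(ASV69,ASV52)),(ASV74,((((ASV35,ASV59),(ASV7,ASV40)),ASV16),ASV50))),(((ASV2,ASV51),ASV63),(ASV34,ASV30))).
That clade contains 15 terminal taxa: ASV16, ASV2, ASV30, ASV33, ASV34, ASV35, ASV40, ASV50, ASV51, ASV52, ASV59, ASV63, ASV69, ASV7, ASV74.

15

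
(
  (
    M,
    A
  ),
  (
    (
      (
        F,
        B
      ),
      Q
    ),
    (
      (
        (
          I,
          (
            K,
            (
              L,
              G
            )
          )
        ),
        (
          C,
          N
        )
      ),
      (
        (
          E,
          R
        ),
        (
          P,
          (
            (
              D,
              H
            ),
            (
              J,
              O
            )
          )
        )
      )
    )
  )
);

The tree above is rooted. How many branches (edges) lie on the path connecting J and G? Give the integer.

10

The MRCA of J and G is the node subtending (((I,(K,(L,G))),(C,N)),((E,R),(P,((D,H),(J,O))))).
From J up to that node: 5 branches. From G up to the same node: 5 branches. Total: 5 + 5 = 10.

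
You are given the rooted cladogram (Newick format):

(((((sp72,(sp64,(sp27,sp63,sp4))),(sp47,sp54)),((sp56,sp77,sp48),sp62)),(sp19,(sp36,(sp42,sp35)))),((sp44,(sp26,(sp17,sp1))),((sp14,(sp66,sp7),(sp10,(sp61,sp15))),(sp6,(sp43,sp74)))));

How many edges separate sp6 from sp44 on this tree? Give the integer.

The MRCA of sp6 and sp44 is the node subtending ((sp44,(sp26,(sp17,sp1))),((sp14,(sp66,sp7),(sp10,(sp61,sp15))),(sp6,(sp43,sp74)))).
From sp6 up to that node: 3 branches. From sp44 up to the same node: 2 branches. Total: 3 + 2 = 5.

5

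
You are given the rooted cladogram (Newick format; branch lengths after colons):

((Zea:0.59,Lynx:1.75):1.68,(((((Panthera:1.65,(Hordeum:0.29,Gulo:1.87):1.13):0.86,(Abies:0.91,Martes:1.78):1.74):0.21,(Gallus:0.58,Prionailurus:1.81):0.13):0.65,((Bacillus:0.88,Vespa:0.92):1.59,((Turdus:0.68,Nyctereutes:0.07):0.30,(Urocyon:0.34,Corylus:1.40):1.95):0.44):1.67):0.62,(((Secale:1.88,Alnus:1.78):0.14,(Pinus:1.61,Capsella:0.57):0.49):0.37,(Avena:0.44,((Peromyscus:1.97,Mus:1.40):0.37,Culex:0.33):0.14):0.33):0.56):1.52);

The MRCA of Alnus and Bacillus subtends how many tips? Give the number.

The MRCA of Alnus and Bacillus is the node subtending (((((Panthera,(Hordeum,Gulo)),(Abies,Martes)),(Gallus,Prionailurus)),((Bacillus,Vespa),((Turdus,Nyctereutes),(Urocyon,Corylus)))),(((Secale,Alnus),(Pinus,Capsella)),(Avena,((Peromyscus,Mus),Culex)))).
That clade contains 21 terminal taxa: Abies, Alnus, Avena, Bacillus, Capsella, Corylus, Culex, Gallus, Gulo, Hordeum, Martes, Mus, Nyctereutes, Panthera, Peromyscus, Pinus, Prionailurus, Secale, Turdus, Urocyon, Vespa.

21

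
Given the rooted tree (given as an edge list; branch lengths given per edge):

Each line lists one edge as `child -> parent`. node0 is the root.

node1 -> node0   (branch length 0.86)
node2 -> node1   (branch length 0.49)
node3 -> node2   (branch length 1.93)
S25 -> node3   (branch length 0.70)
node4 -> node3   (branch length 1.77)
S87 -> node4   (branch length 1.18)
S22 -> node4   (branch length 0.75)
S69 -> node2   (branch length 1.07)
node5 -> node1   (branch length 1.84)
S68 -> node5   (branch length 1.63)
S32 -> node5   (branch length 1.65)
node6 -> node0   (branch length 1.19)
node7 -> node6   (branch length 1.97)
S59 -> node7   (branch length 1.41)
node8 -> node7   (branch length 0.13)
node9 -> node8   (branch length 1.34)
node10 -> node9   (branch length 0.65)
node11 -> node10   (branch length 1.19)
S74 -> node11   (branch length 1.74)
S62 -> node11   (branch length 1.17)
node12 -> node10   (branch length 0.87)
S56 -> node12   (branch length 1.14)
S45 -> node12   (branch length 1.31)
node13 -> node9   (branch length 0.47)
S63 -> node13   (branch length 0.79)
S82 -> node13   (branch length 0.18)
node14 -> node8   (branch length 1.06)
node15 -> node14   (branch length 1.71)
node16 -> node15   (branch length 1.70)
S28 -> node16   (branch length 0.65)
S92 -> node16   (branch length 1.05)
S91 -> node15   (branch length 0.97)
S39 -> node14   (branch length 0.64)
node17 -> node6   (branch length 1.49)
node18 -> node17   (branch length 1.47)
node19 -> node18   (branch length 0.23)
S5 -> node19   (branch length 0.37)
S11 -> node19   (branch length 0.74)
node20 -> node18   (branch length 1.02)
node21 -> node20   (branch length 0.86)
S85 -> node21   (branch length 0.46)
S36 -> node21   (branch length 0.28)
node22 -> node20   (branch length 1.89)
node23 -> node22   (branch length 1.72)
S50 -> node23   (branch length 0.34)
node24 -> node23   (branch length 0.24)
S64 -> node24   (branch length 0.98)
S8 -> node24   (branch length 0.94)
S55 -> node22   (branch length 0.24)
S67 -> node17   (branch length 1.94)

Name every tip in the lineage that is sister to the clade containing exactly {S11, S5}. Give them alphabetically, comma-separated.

S36, S50, S55, S64, S8, S85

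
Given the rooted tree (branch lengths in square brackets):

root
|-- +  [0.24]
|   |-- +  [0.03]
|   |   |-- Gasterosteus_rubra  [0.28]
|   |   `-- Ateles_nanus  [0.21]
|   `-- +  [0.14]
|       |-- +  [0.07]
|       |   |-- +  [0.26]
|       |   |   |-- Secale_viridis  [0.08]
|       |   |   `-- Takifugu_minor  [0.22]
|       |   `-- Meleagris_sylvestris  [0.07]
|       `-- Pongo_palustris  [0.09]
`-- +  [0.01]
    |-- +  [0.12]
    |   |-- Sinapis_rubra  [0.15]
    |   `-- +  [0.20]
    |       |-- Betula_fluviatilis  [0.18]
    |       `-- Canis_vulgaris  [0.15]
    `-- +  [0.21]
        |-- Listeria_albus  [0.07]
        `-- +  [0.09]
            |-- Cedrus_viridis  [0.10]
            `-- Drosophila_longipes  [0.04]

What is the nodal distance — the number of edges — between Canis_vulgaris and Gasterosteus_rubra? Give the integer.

The MRCA of Canis_vulgaris and Gasterosteus_rubra is the root of the tree.
From Canis_vulgaris up to that node: 4 branches. From Gasterosteus_rubra up to the same node: 3 branches. Total: 4 + 3 = 7.

7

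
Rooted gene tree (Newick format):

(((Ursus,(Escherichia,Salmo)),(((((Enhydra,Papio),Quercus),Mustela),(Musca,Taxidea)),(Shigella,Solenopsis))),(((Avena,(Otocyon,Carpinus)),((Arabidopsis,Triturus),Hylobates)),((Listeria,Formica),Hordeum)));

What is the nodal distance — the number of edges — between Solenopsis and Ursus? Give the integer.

The MRCA of Solenopsis and Ursus is the node subtending ((Ursus,(Escherichia,Salmo)),(((((Enhydra,Papio),Quercus),Mustela),(Musca,Taxidea)),(Shigella,Solenopsis))).
From Solenopsis up to that node: 3 branches. From Ursus up to the same node: 2 branches. Total: 3 + 2 = 5.

5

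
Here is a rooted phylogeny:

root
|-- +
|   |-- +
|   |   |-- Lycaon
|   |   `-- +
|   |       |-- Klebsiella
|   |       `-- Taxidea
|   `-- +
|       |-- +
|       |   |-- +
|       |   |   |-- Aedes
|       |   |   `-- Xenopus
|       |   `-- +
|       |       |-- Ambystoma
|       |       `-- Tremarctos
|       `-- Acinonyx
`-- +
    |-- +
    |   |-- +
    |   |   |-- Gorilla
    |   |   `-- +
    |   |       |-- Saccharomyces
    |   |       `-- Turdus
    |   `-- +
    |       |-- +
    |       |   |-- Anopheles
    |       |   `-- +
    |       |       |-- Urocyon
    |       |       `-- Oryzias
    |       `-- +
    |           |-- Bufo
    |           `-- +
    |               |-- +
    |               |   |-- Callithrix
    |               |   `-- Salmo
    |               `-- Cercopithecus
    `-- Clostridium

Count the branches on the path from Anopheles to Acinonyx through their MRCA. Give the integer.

8

The MRCA of Anopheles and Acinonyx is the root of the tree.
From Anopheles up to that node: 5 branches. From Acinonyx up to the same node: 3 branches. Total: 5 + 3 = 8.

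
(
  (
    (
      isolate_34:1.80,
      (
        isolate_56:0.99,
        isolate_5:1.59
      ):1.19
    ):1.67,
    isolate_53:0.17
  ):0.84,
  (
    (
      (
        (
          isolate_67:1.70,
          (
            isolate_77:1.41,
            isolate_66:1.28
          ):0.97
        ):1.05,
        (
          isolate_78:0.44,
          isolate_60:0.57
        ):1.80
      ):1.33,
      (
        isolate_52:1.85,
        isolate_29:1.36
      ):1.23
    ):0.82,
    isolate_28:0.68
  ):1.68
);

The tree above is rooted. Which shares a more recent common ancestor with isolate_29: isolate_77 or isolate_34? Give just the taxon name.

isolate_77

The MRCA of isolate_29 and isolate_77 subtends (((isolate_67,(isolate_77,isolate_66)),(isolate_78,isolate_60)),(isolate_52,isolate_29)) (7 taxa).
The MRCA of isolate_29 and isolate_34 is the root, subtending the entire tree (12 taxa).
The first is nested inside the second, so isolate_29 shares a more recent common ancestor with isolate_77.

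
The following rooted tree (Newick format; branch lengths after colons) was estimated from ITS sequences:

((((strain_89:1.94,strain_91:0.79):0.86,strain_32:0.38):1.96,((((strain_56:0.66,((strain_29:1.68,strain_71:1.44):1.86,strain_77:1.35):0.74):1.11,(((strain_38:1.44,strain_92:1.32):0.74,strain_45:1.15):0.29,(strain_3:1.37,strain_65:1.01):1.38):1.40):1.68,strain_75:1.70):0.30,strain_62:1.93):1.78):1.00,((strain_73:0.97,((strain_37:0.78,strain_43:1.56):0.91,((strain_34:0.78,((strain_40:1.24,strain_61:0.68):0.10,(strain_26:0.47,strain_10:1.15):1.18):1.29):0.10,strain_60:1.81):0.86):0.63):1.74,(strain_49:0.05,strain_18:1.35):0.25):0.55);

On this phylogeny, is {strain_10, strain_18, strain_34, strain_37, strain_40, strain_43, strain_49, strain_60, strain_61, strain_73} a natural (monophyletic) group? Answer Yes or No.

No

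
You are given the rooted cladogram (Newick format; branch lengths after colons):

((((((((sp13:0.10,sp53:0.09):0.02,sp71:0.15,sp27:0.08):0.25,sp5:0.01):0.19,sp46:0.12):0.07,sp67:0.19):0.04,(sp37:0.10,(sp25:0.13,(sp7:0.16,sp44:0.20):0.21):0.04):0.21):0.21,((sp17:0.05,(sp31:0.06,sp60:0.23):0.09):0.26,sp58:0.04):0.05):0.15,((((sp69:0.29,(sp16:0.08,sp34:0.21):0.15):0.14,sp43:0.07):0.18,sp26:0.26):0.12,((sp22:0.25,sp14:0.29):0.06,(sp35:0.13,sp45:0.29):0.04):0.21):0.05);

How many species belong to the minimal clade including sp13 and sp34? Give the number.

24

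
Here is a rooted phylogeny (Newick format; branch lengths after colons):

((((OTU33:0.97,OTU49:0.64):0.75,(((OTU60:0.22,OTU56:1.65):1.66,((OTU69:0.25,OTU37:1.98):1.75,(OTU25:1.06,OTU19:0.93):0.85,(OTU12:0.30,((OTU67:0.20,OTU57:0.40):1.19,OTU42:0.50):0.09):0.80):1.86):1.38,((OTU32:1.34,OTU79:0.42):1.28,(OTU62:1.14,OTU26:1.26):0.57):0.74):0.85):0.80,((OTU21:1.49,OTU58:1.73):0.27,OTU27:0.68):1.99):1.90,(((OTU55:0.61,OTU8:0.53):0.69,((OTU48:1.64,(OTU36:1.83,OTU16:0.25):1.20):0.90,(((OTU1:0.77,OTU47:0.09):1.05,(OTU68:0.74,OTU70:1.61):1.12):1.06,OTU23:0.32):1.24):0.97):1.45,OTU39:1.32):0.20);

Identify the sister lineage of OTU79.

OTU32

OTU79 attaches to the tree at the node subtending (OTU32,OTU79).
The other lineage descending from that same node — the sister group — is the single tip OTU32.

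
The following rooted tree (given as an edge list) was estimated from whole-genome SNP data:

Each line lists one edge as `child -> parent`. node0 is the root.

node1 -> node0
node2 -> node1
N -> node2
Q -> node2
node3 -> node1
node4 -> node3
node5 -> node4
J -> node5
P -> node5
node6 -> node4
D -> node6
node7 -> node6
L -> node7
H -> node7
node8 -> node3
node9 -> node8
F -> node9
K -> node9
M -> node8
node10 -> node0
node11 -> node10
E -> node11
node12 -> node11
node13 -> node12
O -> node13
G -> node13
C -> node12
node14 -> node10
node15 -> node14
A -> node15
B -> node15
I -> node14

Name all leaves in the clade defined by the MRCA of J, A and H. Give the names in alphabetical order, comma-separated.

A, B, C, D, E, F, G, H, I, J, K, L, M, N, O, P, Q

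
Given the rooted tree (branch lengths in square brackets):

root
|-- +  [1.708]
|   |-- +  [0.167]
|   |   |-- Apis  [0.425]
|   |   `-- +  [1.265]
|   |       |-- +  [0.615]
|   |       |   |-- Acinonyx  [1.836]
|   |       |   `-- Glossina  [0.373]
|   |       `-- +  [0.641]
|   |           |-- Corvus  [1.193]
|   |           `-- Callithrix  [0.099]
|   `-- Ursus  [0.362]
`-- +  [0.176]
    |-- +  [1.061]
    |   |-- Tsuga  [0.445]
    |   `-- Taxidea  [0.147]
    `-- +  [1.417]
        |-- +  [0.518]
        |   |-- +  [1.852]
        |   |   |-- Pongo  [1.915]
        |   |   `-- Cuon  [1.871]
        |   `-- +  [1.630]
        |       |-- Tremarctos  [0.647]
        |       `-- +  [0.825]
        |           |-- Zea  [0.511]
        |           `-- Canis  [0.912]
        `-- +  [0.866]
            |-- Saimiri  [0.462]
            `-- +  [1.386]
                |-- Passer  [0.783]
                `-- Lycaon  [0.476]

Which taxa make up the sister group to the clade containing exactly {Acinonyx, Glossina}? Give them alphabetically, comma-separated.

Callithrix, Corvus

The clade containing exactly {Acinonyx, Glossina} attaches to the tree at the node subtending ((Acinonyx,Glossina),(Corvus,Callithrix)).
The other lineage descending from that same node — the sister group — is (Corvus,Callithrix); its 2 tips in alphabetical order are the answer.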